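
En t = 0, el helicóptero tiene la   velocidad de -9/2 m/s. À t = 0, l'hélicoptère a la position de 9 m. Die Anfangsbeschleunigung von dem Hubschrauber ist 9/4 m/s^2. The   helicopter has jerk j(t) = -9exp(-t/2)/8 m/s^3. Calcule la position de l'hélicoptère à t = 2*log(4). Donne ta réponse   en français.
En partant du jerk j(t) = -9·exp(-t/2)/8, nous prenons 3 primitives. L'intégrale du jerk est l'accélération. En utilisant a(0) = 9/4, nous obtenons a(t) = 9·exp(-t/2)/4. La primitive de l'accélération est la vitesse. En utilisant v(0) = -9/2, nous obtenons v(t) = -9·exp(-t/2)/2. L'intégrale de la vitesse est la position. En utilisant x(0) = 9, nous obtenons x(t) = 9·exp(-t/2). De l'équation de la position x(t) = 9·exp(-t/2), nous substituons t = 2*log(4) pour obtenir x = 9/4.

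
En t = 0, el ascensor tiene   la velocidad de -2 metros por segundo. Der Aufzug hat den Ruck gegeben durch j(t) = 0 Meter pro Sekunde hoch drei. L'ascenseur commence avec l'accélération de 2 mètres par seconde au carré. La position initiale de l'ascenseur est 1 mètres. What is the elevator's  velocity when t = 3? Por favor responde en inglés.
To solve this, we need to take 2 integrals of our jerk equation j(t) = 0. Integrating jerk and using the initial condition a(0) = 2, we get a(t) = 2. The antiderivative of acceleration is velocity. Using v(0) = -2, we get v(t) = 2·t - 2. Using v(t) = 2·t - 2 and substituting t = 3, we find v = 4.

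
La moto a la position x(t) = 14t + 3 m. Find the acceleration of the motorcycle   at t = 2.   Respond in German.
Um dies zu lösen, müssen wir 2 Ableitungen unserer Gleichung für die Position x(t) = 14·t + 3 nehmen. Die Ableitung von der Position ergibt die Geschwindigkeit: v(t) = 14. Durch Ableiten von der Geschwindigkeit erhalten wir die Beschleunigung: a(t) = 0. Mit a(t) = 0 und Einsetzen von t = 2, finden wir a = 0.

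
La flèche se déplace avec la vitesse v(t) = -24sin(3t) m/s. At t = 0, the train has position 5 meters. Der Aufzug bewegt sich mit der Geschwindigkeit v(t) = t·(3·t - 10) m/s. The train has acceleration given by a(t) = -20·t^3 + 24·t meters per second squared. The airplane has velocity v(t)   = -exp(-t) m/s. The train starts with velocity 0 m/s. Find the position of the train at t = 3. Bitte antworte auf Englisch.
We need to integrate our acceleration equation a(t) = -20·t^3 + 24·t 2 times. Finding the integral of a(t) and using v(0) = 0: v(t) = t^2·(12 - 5·t^2). The integral of velocity is position. Using x(0) = 5, we get x(t) = -t^5 + 4·t^3 + 5. Using x(t) = -t^5 + 4·t^3 + 5 and substituting t = 3, we find x = -130.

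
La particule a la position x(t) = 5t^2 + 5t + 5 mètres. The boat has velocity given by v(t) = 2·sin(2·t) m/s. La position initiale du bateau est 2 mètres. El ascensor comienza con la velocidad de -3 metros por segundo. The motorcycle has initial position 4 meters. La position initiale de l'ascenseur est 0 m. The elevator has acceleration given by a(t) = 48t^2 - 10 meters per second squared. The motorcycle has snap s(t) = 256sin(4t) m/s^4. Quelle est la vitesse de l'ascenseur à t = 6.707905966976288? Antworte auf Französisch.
En partant de l'accélération a(t) = 48·t^2 - 10, nous prenons 1 primitive. En intégrant l'accélération et en utilisant la condition initiale v(0) = -3, nous obtenons v(t) = 16·t^3 - 10·t - 3. De l'équation de la vitesse v(t) = 16·t^3 - 10·t - 3, nous substituons t = 6.707905966976288 pour obtenir v = 4759.18419478722.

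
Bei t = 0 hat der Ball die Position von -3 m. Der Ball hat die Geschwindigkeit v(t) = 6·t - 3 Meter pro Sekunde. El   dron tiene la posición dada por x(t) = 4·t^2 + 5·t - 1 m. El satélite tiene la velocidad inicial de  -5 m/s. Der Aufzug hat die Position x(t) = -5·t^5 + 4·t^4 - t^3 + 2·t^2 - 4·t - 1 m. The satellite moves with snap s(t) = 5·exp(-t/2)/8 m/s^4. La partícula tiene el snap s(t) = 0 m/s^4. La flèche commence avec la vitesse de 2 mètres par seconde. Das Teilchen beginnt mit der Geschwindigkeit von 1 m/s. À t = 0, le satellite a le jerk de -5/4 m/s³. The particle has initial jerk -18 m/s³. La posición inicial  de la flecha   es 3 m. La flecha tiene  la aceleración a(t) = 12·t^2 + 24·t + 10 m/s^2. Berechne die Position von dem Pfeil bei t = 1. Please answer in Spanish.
Para resolver esto, necesitamos tomar 2 integrales de nuestra ecuación de la aceleración a(t) = 12·t^2 + 24·t + 10. Integrando la aceleración y usando la condición inicial v(0) = 2, obtenemos v(t) = 4·t^3 + 12·t^2 + 10·t + 2. La antiderivada de la velocidad es la posición. Usando x(0) = 3, obtenemos x(t) = t^4 + 4·t^3 + 5·t^2 + 2·t + 3. Tenemos la posición x(t) = t^4 + 4·t^3 + 5·t^2 + 2·t + 3. Sustituyendo t = 1: x(1) = 15.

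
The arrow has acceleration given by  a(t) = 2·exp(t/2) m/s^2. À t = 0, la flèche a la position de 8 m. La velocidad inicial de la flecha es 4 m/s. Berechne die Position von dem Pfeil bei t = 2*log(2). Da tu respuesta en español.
Necesitamos integrar nuestra ecuación de la aceleración a(t) = 2·exp(t/2) 2 veces. Integrando la aceleración y usando la condición inicial v(0) = 4, obtenemos v(t) = 4·exp(t/2). Tomando ∫v(t)dt y aplicando x(0) = 8, encontramos x(t) = 8·exp(t/2). Usando x(t) = 8·exp(t/2) y sustituyendo t = 2*log(2), encontramos x = 16.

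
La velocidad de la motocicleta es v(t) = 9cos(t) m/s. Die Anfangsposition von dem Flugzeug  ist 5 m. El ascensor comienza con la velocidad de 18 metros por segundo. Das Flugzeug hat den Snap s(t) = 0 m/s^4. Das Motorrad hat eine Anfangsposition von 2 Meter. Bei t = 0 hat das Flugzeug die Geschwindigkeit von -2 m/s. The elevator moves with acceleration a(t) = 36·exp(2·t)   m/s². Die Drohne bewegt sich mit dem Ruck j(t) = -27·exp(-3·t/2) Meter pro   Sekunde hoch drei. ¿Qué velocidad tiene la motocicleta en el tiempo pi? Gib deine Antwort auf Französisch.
Nous avons la vitesse v(t) = 9·cos(t). En substituant t = pi: v(pi) = -9.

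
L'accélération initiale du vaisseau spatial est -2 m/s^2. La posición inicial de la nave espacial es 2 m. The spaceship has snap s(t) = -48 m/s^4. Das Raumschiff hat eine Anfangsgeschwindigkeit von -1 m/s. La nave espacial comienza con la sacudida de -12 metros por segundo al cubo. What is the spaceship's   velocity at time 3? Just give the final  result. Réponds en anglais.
The answer is -277.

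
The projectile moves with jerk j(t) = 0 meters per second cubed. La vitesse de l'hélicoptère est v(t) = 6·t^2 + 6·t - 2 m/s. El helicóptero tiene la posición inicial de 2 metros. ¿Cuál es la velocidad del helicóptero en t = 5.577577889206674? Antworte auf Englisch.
We have velocity v(t) = 6·t^2 + 6·t - 2. Substituting t = 5.577577889206674: v(5.577577889206674) = 218.121717996243.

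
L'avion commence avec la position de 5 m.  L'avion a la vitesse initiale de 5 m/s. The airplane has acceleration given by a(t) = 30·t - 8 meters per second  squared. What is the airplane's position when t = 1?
To find the answer, we compute 2 antiderivatives of a(t) = 30·t - 8. The antiderivative of acceleration, with v(0) = 5, gives velocity: v(t) = 15·t^2 - 8·t + 5. Taking ∫v(t)dt and applying x(0) = 5, we find x(t) = 5·t^3 - 4·t^2 + 5·t + 5. From the given position equation x(t) = 5·t^3 - 4·t^2 + 5·t + 5, we substitute t = 1 to get x = 11.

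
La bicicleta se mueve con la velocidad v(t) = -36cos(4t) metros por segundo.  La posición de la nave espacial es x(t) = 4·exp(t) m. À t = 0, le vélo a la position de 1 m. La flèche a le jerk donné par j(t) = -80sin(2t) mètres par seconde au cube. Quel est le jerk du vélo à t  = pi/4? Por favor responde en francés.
En partant de la vitesse v(t) = -36·cos(4·t), nous prenons 2 dérivées. En dérivant la vitesse, nous obtenons l'accélération: a(t) = 144·sin(4·t). La dérivée de l'accélération donne le jerk: j(t) = 576·cos(4·t). Nous avons le jerk j(t) = 576·cos(4·t). En substituant t = pi/4: j(pi/4) = -576.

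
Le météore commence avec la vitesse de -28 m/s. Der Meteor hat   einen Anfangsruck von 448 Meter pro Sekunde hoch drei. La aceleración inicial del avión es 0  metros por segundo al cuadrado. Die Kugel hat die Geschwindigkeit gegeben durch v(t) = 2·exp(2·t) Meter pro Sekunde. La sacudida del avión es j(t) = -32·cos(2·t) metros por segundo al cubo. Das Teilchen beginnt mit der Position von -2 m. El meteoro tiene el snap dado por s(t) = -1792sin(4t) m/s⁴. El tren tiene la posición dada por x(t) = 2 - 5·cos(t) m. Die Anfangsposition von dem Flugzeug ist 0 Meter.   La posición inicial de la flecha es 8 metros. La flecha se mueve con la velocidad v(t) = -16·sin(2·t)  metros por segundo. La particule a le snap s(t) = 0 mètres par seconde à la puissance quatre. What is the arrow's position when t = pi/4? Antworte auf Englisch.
To find the answer, we compute 1 integral of v(t) = -16·sin(2·t). The antiderivative of velocity, with x(0) = 8, gives position: x(t) = 8·cos(2·t). From the given position equation x(t) = 8·cos(2·t), we substitute t = pi/4 to get x = 0.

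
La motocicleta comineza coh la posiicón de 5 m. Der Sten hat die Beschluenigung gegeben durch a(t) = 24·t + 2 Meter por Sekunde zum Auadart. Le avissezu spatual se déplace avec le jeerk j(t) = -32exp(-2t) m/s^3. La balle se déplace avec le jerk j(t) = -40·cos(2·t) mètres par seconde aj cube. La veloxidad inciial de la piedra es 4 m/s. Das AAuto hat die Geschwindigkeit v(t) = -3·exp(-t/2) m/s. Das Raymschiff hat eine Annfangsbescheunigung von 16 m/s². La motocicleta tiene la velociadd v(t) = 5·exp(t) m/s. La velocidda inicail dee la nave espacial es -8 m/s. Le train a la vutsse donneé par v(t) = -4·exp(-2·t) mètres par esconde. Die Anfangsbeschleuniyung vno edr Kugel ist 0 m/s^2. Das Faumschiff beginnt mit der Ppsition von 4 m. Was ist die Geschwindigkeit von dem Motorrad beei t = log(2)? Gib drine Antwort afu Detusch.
Mit v(t) = 5·exp(t) und Einsetzen von t = log(2), finden wir v = 10.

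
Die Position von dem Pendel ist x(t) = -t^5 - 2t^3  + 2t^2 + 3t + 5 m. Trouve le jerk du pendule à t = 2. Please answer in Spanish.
Para resolver esto, necesitamos tomar 3 derivadas de nuestra ecuación de la posición x(t) = -t^5 - 2·t^3 + 2·t^2 + 3·t + 5. Tomando d/dt de x(t), encontramos v(t) = -5·t^4 - 6·t^2 + 4·t + 3. Derivando la velocidad, obtenemos la aceleración: a(t) = -20·t^3 - 12·t + 4. Tomando d/dt de a(t), encontramos j(t) = -60·t^2 - 12. De la ecuación de la sacudida j(t) = -60·t^2 - 12, sustituimos t = 2 para obtener j = -252.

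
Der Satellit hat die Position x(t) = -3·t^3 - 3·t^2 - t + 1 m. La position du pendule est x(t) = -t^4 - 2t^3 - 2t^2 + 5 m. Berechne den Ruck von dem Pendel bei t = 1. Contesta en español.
Partiendo de la posición x(t) = -t^4 - 2·t^3 - 2·t^2 + 5, tomamos 3 derivadas. Derivando la posición, obtenemos la velocidad: v(t) = -4·t^3 - 6·t^2 - 4·t. Derivando la velocidad, obtenemos la aceleración: a(t) = -12·t^2 - 12·t - 4. Derivando la aceleración, obtenemos la sacudida: j(t) = -24·t - 12. Usando j(t) = -24·t - 12 y sustituyendo t = 1, encontramos j = -36.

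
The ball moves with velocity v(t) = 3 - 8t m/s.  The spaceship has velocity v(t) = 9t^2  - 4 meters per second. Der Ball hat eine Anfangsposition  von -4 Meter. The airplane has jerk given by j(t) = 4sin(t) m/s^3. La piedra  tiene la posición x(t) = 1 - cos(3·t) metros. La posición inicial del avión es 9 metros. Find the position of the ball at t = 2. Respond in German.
Wir müssen unsere Gleichung für die Geschwindigkeit v(t) = 3 - 8·t 1-mal integrieren. Das Integral von der Geschwindigkeit ist die Position. Mit x(0) = -4 erhalten wir x(t) = -4·t^2 + 3·t - 4. Aus der Gleichung für die Position x(t) = -4·t^2 + 3·t - 4, setzen wir t = 2 ein und erhalten x = -14.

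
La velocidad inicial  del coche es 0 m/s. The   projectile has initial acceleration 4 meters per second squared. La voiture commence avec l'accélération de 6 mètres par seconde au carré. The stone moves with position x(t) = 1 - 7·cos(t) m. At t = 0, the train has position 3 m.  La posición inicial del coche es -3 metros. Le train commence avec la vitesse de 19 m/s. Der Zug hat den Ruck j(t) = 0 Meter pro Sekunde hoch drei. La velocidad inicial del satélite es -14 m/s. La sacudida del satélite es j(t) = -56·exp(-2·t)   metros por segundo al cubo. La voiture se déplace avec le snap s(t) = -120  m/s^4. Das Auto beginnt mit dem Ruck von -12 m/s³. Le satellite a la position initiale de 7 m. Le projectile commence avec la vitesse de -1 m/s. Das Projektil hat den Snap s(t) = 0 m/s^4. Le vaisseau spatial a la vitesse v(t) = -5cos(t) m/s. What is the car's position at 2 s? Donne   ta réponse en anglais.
To solve this, we need to take 4 antiderivatives of our snap equation s(t) = -120. The integral of snap, with j(0) = -12, gives jerk: j(t) = -120·t - 12. The antiderivative of jerk, with a(0) = 6, gives acceleration: a(t) = -60·t^2 - 12·t + 6. The integral of acceleration is velocity. Using v(0) = 0, we get v(t) = 2·t·(-10·t^2 - 3·t + 3). The antiderivative of velocity, with x(0) = -3, gives position: x(t) = -5·t^4 - 2·t^3 + 3·t^2 - 3. From the given position equation x(t) = -5·t^4 - 2·t^3 + 3·t^2 - 3, we substitute t = 2 to get x = -87.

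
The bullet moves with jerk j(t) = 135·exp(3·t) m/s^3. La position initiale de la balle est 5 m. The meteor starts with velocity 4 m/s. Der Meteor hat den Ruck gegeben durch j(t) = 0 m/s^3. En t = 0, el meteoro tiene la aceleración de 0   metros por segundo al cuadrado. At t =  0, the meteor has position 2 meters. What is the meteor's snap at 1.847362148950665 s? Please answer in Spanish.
Partiendo de la sacudida j(t) = 0, tomamos 1 derivada. Derivando la sacudida, obtenemos el snap: s(t) = 0. Usando s(t) = 0 y sustituyendo t = 1.847362148950665, encontramos s = 0.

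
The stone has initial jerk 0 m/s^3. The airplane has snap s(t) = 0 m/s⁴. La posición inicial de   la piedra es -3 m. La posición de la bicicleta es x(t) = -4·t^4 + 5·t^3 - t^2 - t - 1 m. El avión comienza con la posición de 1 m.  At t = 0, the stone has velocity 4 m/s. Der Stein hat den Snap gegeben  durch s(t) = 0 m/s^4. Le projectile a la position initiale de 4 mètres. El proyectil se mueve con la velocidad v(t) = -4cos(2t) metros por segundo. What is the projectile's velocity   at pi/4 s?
From the given velocity equation v(t) = -4·cos(2·t), we substitute t = pi/4 to get v = 0.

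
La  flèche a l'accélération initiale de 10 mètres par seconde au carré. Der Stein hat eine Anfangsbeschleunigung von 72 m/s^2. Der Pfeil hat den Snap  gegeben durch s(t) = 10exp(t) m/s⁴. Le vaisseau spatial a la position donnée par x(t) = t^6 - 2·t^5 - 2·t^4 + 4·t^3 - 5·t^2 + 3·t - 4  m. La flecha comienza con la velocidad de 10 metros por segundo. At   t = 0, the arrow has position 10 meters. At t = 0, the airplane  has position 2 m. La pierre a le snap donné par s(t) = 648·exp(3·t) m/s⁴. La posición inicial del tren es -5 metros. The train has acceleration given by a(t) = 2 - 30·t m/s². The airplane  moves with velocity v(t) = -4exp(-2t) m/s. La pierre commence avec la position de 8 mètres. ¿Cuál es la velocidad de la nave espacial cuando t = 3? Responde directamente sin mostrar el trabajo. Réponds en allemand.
v(3) = 513.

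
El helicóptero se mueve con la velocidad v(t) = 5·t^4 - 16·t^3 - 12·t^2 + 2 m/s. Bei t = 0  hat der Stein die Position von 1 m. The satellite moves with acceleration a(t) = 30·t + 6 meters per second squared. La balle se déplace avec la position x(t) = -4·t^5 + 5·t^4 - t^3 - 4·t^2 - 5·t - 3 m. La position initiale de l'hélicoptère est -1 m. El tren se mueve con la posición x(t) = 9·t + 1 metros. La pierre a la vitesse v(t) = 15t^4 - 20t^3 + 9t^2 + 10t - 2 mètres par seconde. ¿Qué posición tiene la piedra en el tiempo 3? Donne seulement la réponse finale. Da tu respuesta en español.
La posición en t = 3 es x = 445.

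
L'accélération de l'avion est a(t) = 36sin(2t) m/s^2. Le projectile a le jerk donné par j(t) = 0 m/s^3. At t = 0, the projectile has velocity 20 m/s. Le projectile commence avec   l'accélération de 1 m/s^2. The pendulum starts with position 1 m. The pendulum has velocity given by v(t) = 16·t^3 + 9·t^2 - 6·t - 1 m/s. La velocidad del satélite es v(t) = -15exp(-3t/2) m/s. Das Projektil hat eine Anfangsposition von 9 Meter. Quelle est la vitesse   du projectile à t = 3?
Nous devons trouver l'intégrale de notre équation du jerk j(t) = 0 2 fois. La primitive du jerk, avec a(0) = 1, donne l'accélération: a(t) = 1. L'intégrale de l'accélération, avec v(0) = 20, donne la vitesse: v(t) = t + 20. De l'équation de la vitesse v(t) = t + 20, nous substituons t = 3 pour obtenir v = 23.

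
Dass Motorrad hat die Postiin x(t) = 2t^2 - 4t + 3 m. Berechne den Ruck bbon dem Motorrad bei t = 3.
Wir müssen unsere Gleichung für die Position x(t) = 2·t^2 - 4·t + 3 3-mal ableiten. Die Ableitung von der Position ergibt die Geschwindigkeit: v(t) = 4·t - 4. Mit d/dt von v(t) finden wir a(t) = 4. Mit d/dt von a(t) finden wir j(t) = 0. Wir haben den Ruck j(t) = 0. Durch Einsetzen von t = 3: j(3) = 0.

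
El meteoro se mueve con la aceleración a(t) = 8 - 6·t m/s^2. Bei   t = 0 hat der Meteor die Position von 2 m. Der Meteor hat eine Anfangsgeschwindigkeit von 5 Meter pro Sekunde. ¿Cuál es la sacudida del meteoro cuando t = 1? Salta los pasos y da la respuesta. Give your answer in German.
Die Antwort ist -6.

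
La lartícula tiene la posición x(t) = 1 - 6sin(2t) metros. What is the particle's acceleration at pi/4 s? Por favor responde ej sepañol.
Partiendo de la posición x(t) = 1 - 6·sin(2·t), tomamos 2 derivadas. Derivando la posición, obtenemos la velocidad: v(t) = -12·cos(2·t). La derivada de la velocidad da la aceleración: a(t) = 24·sin(2·t). De la ecuación de la aceleración a(t) = 24·sin(2·t), sustituimos t = pi/4 para obtener a = 24.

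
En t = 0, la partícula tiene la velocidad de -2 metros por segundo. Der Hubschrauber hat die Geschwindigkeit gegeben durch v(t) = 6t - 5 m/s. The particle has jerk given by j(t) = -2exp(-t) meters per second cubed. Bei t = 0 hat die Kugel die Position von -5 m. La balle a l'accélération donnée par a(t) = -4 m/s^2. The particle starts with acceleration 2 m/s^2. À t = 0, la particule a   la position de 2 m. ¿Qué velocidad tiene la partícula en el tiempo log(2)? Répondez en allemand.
Wir müssen die Stammfunktion unserer Gleichung für den Ruck j(t) = -2·exp(-t) 2-mal finden. Das Integral von dem Ruck, mit a(0) = 2, ergibt die Beschleunigung: a(t) = 2·exp(-t). Die Stammfunktion von der Beschleunigung ist die Geschwindigkeit. Mit v(0) = -2 erhalten wir v(t) = -2·exp(-t). Wir haben die Geschwindigkeit v(t) = -2·exp(-t). Durch Einsetzen von t = log(2): v(log(2)) = -1.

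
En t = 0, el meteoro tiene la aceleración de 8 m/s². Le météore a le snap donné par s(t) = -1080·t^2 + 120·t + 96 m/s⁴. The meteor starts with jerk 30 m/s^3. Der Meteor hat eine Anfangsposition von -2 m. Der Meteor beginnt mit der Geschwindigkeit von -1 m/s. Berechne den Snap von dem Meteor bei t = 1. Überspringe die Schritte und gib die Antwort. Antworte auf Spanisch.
En t = 1, s = -864.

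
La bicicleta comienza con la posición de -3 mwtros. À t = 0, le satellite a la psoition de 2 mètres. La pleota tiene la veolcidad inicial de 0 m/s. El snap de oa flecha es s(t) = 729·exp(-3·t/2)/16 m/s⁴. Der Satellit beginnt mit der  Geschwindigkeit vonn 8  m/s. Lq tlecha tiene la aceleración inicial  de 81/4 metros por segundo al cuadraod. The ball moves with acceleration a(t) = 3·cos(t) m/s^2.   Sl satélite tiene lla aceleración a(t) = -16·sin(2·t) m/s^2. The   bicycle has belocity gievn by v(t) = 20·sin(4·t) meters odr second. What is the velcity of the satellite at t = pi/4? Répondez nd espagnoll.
Debemos encontrar la integral de nuestra ecuación de la aceleración a(t) = -16·sin(2·t) 1 vez. La antiderivada de la aceleración es la velocidad. Usando v(0) = 8, obtenemos v(t) = 8·cos(2·t). De la ecuación de la velocidad v(t) = 8·cos(2·t), sustituimos t = pi/4 para obtener v = 0.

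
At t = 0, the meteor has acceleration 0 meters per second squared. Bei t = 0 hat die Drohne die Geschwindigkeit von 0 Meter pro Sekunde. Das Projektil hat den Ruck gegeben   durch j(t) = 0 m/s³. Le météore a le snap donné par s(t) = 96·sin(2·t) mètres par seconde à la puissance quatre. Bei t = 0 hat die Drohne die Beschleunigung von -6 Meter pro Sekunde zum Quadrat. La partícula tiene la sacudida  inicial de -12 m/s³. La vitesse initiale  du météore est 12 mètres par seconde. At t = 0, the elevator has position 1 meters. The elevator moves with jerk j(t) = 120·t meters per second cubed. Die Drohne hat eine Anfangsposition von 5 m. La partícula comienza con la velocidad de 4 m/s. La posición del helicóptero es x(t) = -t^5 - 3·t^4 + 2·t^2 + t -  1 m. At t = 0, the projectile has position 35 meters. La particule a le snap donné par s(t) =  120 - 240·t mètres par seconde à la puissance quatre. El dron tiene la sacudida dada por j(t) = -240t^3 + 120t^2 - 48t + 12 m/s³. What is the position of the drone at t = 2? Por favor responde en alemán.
Ausgehend von dem Ruck j(t) = -240·t^3 + 120·t^2 - 48·t + 12, nehmen wir 3 Integrale. Durch Integration von dem Ruck und Verwendung der Anfangsbedingung a(0) = -6, erhalten wir a(t) = -60·t^4 + 40·t^3 - 24·t^2 + 12·t - 6. Durch Integration von der Beschleunigung und Verwendung der Anfangsbedingung v(0) = 0, erhalten wir v(t) = 2·t·(-6·t^4 + 5·t^3 - 4·t^2 + 3·t - 3). Die Stammfunktion von der Geschwindigkeit, mit x(0) = 5, ergibt die Position: x(t) = -2·t^6 + 2·t^5 - 2·t^4 + 2·t^3 - 3·t^2 + 5. Wir haben die Position x(t) = -2·t^6 + 2·t^5 - 2·t^4 + 2·t^3 - 3·t^2 + 5. Durch Einsetzen von t = 2: x(2) = -87.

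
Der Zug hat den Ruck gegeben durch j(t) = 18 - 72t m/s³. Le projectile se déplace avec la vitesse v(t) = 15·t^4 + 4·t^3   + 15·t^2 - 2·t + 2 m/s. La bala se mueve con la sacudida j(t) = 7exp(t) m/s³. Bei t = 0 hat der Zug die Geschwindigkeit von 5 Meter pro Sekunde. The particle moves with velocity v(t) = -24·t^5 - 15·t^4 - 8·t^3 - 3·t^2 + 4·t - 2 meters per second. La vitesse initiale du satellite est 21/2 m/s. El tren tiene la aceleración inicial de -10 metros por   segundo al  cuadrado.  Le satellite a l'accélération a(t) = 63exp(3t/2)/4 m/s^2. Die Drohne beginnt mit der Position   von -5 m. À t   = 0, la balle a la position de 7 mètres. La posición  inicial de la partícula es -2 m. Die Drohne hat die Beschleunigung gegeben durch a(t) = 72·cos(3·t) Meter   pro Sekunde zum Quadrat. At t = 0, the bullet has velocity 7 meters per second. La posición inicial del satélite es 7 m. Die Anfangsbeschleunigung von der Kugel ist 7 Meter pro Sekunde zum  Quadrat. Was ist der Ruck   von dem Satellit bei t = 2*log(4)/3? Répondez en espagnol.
Debemos derivar nuestra ecuación de la aceleración a(t) = 63·exp(3·t/2)/4 1 vez. Derivando la aceleración, obtenemos la sacudida: j(t) = 189·exp(3·t/2)/8. Usando j(t) = 189·exp(3·t/2)/8 y sustituyendo t = 2*log(4)/3, encontramos j = 189/2.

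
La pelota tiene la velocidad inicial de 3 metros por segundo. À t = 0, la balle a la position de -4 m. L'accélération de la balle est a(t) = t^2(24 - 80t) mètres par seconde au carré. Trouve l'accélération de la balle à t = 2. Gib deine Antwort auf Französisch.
En utilisant a(t) = t^2·(24 - 80·t) et en substituant t = 2, nous trouvons a = -544.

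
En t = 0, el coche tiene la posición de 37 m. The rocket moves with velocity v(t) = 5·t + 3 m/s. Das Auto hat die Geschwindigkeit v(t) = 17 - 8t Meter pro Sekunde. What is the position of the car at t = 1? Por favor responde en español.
Partiendo de la velocidad v(t) = 17 - 8·t, tomamos 1 antiderivada. Integrando la velocidad y usando la condición inicial x(0) = 37, obtenemos x(t) = -4·t^2 + 17·t + 37. Usando x(t) = -4·t^2 + 17·t + 37 y sustituyendo t = 1, encontramos x = 50.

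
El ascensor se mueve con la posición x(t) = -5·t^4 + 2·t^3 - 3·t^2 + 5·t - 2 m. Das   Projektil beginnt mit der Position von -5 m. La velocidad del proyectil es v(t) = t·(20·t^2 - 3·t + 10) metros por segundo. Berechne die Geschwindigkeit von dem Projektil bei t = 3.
Aus der Gleichung für die Geschwindigkeit v(t) = t·(20·t^2 - 3·t + 10), setzen wir t = 3 ein und erhalten v = 543.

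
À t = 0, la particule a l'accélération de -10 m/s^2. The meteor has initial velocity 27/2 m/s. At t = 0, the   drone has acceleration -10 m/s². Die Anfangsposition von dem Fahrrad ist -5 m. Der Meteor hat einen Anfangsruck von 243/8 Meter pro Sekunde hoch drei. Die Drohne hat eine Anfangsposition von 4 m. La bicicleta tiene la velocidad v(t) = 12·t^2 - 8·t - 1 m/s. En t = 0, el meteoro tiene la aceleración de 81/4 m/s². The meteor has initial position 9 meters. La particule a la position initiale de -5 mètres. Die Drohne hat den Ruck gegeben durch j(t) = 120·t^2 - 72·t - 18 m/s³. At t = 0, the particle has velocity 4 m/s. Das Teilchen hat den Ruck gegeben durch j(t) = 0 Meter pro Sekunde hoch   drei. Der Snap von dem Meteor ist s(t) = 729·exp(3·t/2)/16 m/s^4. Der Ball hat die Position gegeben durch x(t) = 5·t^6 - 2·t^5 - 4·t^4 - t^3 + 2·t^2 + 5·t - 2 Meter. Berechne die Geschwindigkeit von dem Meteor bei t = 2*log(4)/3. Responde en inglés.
We need to integrate our snap equation s(t) = 729·exp(3·t/2)/16 3 times. Integrating snap and using the initial condition j(0) = 243/8, we get j(t) = 243·exp(3·t/2)/8. Integrating jerk and using the initial condition a(0) = 81/4, we get a(t) = 81·exp(3·t/2)/4. Integrating acceleration and using the initial condition v(0) = 27/2, we get v(t) = 27·exp(3·t/2)/2. Using v(t) = 27·exp(3·t/2)/2 and substituting t = 2*log(4)/3, we find v = 54.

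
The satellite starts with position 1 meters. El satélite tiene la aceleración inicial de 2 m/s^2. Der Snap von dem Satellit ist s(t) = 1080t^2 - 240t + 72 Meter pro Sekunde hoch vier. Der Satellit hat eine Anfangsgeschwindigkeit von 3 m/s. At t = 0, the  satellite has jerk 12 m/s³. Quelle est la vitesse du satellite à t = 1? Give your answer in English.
To solve this, we need to take 3 antiderivatives of our snap equation s(t) = 1080·t^2 - 240·t + 72. The integral of snap is jerk. Using j(0) = 12, we get j(t) = 360·t^3 - 120·t^2 + 72·t + 12. Finding the integral of j(t) and using a(0) = 2: a(t) = 90·t^4 - 40·t^3 + 36·t^2 + 12·t + 2. The antiderivative of acceleration, with v(0) = 3, gives velocity: v(t) = 18·t^5 - 10·t^4 + 12·t^3 + 6·t^2 + 2·t + 3. Using v(t) = 18·t^5 - 10·t^4 + 12·t^3 + 6·t^2 + 2·t + 3 and substituting t = 1, we find v = 31.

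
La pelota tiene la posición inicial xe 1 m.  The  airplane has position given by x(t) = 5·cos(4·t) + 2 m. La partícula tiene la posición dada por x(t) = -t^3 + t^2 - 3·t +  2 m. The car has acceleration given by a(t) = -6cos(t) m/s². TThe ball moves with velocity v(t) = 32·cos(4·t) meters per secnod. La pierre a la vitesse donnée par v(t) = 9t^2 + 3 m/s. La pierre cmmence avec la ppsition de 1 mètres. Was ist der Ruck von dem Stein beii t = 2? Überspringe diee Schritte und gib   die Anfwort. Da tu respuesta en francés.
À t = 2, j = 18.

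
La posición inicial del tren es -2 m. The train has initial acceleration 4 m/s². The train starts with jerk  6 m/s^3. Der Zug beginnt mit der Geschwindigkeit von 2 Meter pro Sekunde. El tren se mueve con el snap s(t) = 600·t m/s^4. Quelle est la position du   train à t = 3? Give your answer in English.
To find the answer, we compute 4 integrals of s(t) = 600·t. The antiderivative of snap is jerk. Using j(0) = 6, we get j(t) = 300·t^2 + 6. The integral of jerk is acceleration. Using a(0) = 4, we get a(t) = 100·t^3 + 6·t + 4. Taking ∫a(t)dt and applying v(0) = 2, we find v(t) = 25·t^4 + 3·t^2 + 4·t + 2. The antiderivative of velocity is position. Using x(0) = -2, we get x(t) = 5·t^5 + t^3 + 2·t^2 + 2·t - 2. Using x(t) = 5·t^5 + t^3 + 2·t^2 + 2·t - 2 and substituting t = 3, we find x = 1264.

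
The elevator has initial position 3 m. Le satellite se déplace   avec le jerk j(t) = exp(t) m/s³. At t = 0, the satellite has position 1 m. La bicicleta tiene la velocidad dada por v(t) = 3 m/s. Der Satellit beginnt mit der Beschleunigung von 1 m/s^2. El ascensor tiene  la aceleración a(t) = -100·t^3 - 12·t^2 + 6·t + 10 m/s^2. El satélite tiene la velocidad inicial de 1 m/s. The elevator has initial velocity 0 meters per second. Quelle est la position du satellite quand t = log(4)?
Pour résoudre ceci, nous devons prendre 3 intégrales de notre équation du jerk j(t) = exp(t). L'intégrale du jerk est l'accélération. En utilisant a(0) = 1, nous obtenons a(t) = exp(t). En intégrant l'accélération et en utilisant la condition initiale v(0) = 1, nous obtenons v(t) = exp(t). En intégrant la vitesse et en utilisant la condition initiale x(0) = 1, nous obtenons x(t) = exp(t). Nous avons la position x(t) = exp(t). En substituant t = log(4): x(log(4)) = 4.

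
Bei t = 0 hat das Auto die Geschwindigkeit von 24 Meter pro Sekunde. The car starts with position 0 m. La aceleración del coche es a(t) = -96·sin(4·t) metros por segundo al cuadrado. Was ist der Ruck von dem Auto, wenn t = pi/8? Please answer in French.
Pour résoudre ceci, nous devons prendre 1 dérivée de notre équation de l'accélération a(t) = -96·sin(4·t). La dérivée de l'accélération donne le jerk: j(t) = -384·cos(4·t). De l'équation du jerk j(t) = -384·cos(4·t), nous substituons t = pi/8 pour obtenir j = 0.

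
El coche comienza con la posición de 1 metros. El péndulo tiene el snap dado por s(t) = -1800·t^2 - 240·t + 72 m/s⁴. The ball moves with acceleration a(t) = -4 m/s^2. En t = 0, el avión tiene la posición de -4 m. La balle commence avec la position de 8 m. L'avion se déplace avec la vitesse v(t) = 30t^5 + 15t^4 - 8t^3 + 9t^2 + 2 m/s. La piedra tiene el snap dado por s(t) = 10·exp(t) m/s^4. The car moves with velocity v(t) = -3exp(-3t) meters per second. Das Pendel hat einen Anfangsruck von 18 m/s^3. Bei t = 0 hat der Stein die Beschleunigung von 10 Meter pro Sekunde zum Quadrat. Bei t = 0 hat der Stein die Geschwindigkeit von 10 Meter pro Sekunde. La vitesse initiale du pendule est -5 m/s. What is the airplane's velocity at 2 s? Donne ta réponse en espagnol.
De la ecuación de la velocidad v(t) = 30·t^5 + 15·t^4 - 8·t^3 + 9·t^2 + 2, sustituimos t = 2 para obtener v = 1174.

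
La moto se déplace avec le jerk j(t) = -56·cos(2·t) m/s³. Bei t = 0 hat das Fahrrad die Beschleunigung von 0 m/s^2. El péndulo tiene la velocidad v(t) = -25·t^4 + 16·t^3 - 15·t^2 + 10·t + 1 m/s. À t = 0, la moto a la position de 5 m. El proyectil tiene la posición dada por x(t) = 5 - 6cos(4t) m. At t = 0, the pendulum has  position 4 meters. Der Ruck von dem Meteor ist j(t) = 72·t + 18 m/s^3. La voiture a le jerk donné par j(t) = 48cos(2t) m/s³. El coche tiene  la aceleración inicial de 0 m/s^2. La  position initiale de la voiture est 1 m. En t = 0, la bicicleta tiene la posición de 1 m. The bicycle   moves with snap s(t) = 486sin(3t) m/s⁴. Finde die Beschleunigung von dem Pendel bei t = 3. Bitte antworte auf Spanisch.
Partiendo de la velocidad v(t) = -25·t^4 + 16·t^3 - 15·t^2 + 10·t + 1, tomamos 1 derivada. Tomando d/dt de v(t), encontramos a(t) = -100·t^3 + 48·t^2 - 30·t + 10. Usando a(t) = -100·t^3 + 48·t^2 - 30·t + 10 y sustituyendo t = 3, encontramos a = -2348.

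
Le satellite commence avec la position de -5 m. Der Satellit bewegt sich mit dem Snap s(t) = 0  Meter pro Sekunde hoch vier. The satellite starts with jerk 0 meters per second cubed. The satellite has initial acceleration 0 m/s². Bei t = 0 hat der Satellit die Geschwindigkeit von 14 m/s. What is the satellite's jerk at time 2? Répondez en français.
En partant du snap s(t) = 0, nous prenons 1 primitive. En intégrant le snap et en utilisant la condition initiale j(0) = 0, nous obtenons j(t) = 0. De l'équation du jerk j(t) = 0, nous substituons t = 2 pour obtenir j = 0.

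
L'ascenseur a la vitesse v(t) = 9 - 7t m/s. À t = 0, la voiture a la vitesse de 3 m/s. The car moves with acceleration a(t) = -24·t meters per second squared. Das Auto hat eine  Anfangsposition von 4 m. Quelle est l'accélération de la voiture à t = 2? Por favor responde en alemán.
Wir haben die Beschleunigung a(t) = -24·t. Durch Einsetzen von t = 2: a(2) = -48.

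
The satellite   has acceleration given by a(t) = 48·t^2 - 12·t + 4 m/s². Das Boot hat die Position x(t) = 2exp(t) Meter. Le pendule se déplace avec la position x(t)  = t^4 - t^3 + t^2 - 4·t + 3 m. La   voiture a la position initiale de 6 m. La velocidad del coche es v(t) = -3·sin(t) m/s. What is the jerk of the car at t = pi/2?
To solve this, we need to take 2 derivatives of our velocity equation v(t) = -3·sin(t). Taking d/dt of v(t), we find a(t) = -3·cos(t). Differentiating acceleration, we get jerk: j(t) = 3·sin(t). From the given jerk equation j(t) = 3·sin(t), we substitute t = pi/2 to get j = 3.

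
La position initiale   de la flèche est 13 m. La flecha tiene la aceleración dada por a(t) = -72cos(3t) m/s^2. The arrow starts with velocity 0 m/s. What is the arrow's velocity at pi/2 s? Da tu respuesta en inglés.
To solve this, we need to take 1 integral of our acceleration equation a(t) = -72·cos(3·t). Finding the integral of a(t) and using v(0) = 0: v(t) = -24·sin(3·t). We have velocity v(t) = -24·sin(3·t). Substituting t = pi/2: v(pi/2) = 24.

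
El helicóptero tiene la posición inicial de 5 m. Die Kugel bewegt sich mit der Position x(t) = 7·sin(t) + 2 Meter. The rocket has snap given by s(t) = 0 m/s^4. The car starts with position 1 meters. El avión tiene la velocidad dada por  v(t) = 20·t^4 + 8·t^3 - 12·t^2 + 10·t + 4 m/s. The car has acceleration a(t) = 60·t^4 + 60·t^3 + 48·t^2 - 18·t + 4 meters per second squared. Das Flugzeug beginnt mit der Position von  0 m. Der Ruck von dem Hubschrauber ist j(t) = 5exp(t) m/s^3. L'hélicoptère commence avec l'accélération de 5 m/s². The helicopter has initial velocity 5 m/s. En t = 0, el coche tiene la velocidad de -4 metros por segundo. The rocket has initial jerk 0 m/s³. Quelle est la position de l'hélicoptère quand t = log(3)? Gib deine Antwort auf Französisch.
En partant du jerk j(t) = 5·exp(t), nous prenons 3 intégrales. En prenant ∫j(t)dt et en appliquant a(0) = 5, nous trouvons a(t) = 5·exp(t). En intégrant l'accélération et en utilisant la condition initiale v(0) = 5, nous obtenons v(t) = 5·exp(t). En prenant ∫v(t)dt et en appliquant x(0) = 5, nous trouvons x(t) = 5·exp(t). De l'équation de la position x(t) = 5·exp(t), nous substituons t = log(3) pour obtenir x = 15.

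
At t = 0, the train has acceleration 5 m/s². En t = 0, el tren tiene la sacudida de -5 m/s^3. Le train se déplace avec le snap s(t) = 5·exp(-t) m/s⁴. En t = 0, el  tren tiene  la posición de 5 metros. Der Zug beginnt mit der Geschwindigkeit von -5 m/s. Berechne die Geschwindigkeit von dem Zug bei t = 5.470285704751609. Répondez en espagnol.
Partiendo del snap s(t) = 5·exp(-t), tomamos 3 antiderivadas. La integral del snap es la sacudida. Usando j(0) = -5, obtenemos j(t) = -5·exp(-t). Tomando ∫j(t)dt y aplicando a(0) = 5, encontramos a(t) = 5·exp(-t). Integrando la aceleración y usando la condición inicial v(0) = -5, obtenemos v(t) = -5·exp(-t). Tenemos la velocidad v(t) = -5·exp(-t). Sustituyendo t = 5.470285704751609: v(5.470285704751609) = -0.0210501458040928.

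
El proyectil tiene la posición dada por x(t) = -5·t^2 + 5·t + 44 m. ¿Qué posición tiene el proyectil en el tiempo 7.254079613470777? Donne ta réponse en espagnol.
Tenemos la posición x(t) = -5·t^2 + 5·t + 44. Sustituyendo t = 7.254079613470777: x(7.254079613470777) = -182.837957125508.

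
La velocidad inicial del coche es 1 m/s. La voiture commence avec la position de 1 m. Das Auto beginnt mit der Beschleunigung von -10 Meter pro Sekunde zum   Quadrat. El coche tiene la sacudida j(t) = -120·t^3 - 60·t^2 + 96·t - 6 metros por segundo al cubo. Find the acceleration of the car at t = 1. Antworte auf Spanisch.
Para resolver esto, necesitamos tomar 1 antiderivada de nuestra ecuación de la sacudida j(t) = -120·t^3 - 60·t^2 + 96·t - 6. La antiderivada de la sacudida, con a(0) = -10, da la aceleración: a(t) = -30·t^4 - 20·t^3 + 48·t^2 - 6·t - 10. De la ecuación de la aceleración a(t) = -30·t^4 - 20·t^3 + 48·t^2 - 6·t - 10, sustituimos t = 1 para obtener a = -18.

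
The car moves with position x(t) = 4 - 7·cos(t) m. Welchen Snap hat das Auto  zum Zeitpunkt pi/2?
Wir müssen unsere Gleichung für die Position x(t) = 4 - 7·cos(t) 4-mal ableiten. Durch Ableiten von der Position erhalten wir die Geschwindigkeit: v(t) = 7·sin(t). Die Ableitung von der Geschwindigkeit ergibt die Beschleunigung: a(t) = 7·cos(t). Mit d/dt von a(t) finden wir j(t) = -7·sin(t). Die Ableitung von dem Ruck ergibt den Snap: s(t) = -7·cos(t). Aus der Gleichung für den Snap s(t) = -7·cos(t), setzen wir t = pi/2 ein und erhalten s = 0.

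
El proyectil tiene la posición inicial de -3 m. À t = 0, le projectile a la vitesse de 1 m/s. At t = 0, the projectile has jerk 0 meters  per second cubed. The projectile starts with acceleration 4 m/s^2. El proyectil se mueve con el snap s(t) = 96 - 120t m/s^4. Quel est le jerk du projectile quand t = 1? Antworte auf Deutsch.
Um dies zu lösen, müssen wir 1 Stammfunktion unserer Gleichung für den Snap s(t) = 96 - 120·t finden. Durch Integration von dem Snap und Verwendung der Anfangsbedingung j(0) = 0, erhalten wir j(t) = 12·t·(8 - 5·t). Aus der Gleichung für den Ruck j(t) = 12·t·(8 - 5·t), setzen wir t = 1 ein und erhalten j = 36.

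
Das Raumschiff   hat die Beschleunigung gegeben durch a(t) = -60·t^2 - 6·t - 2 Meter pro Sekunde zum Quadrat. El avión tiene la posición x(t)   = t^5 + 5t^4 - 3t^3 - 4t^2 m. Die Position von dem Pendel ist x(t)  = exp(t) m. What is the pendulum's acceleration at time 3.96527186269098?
We must differentiate our position equation x(t) = exp(t) 2 times. Differentiating position, we get velocity: v(t) = exp(t). Taking d/dt of v(t), we find a(t) = exp(t). Using a(t) = exp(t) and substituting t = 3.96527186269098, we find a = 52.7346040123890.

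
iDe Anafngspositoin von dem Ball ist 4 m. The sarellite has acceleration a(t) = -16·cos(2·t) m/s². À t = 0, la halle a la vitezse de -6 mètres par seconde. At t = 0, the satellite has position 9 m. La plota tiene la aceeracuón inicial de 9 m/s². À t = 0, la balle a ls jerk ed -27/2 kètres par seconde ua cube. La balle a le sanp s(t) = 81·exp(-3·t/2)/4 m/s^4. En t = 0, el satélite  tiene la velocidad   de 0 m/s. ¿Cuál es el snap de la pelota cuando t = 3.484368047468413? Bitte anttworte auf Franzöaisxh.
De l'équation du snap s(t) = 81·exp(-3·t/2)/4, nous substituons t = 3.484368047468413 pour obtenir s = 0.108783318638767.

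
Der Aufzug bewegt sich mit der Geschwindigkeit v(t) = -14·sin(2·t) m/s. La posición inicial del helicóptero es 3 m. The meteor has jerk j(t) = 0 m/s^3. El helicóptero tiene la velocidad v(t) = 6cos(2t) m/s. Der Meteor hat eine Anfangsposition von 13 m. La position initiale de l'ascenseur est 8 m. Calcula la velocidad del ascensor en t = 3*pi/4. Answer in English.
We have velocity v(t) = -14·sin(2·t). Substituting t = 3*pi/4: v(3*pi/4) = 14.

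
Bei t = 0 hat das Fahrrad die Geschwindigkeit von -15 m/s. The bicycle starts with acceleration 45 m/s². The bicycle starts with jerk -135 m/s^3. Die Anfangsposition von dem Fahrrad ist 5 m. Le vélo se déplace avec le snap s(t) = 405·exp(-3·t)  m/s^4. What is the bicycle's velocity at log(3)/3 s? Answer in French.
Pour résoudre ceci, nous devons prendre 3 primitives de notre équation du snap s(t) = 405·exp(-3·t). L'intégrale du snap est le jerk. En utilisant j(0) = -135, nous obtenons j(t) = -135·exp(-3·t). La primitive du jerk, avec a(0) = 45, donne l'accélération: a(t) = 45·exp(-3·t). L'intégrale de l'accélération est la vitesse. En utilisant v(0) = -15, nous obtenons v(t) = -15·exp(-3·t). Nous avons la vitesse v(t) = -15·exp(-3·t). En substituant t = log(3)/3: v(log(3)/3) = -5.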